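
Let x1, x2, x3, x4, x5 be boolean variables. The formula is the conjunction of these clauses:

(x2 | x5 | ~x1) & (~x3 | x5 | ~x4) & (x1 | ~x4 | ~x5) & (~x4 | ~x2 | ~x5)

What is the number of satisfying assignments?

19

Case analysis on x5 and x4:
  x5=1, x4=1: remaining (x1,x2,x3) ∈ {(1,0,0); (1,0,1)} — 2.
  x5=1, x4=0: x1, x2, x3 free → 2^3 = 8.
  x5=0, x4=1: remaining (x1,x2,x3) ∈ {(0,0,0); (0,1,0); (1,1,0)} — 3.
  x5=0, x4=0: x3 free; 3 ways for (x1,x2) × 2^1 = 6.
Total: 2 + 8 + 3 + 6 = 19.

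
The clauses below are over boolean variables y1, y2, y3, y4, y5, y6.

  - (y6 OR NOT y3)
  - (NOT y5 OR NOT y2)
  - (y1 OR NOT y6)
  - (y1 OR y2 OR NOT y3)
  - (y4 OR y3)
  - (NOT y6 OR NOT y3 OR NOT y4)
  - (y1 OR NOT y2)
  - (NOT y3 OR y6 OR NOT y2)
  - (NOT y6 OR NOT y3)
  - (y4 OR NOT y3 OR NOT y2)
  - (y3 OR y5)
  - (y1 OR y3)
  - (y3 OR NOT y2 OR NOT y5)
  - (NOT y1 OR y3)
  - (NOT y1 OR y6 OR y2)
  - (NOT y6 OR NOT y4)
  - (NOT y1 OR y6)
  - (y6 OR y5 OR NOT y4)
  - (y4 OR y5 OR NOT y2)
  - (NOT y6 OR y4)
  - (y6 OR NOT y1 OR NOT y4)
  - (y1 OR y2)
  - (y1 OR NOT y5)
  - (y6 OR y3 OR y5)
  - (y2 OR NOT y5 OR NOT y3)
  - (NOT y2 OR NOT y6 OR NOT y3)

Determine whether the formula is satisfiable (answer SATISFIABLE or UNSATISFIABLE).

UNSATISFIABLE

y3 = True:
  propagation gives y6=True; an empty clause results — contradiction.
y3 = False:
  propagation gives y4=True, y5=True, y2=False, y1=True; an empty clause results — contradiction.
Every branch closes, so no satisfying assignment exists.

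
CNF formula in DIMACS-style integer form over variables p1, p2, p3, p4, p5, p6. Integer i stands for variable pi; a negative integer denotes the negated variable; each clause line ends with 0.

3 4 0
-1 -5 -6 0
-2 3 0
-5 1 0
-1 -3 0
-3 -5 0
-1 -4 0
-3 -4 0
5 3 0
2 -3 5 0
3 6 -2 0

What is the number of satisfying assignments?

Satisfying assignments:
  p1=0 p2=1 p3=1 p4=0 p5=0 p6=0
  p1=0 p2=1 p3=1 p4=0 p5=0 p6=1
That's 2 in total.

2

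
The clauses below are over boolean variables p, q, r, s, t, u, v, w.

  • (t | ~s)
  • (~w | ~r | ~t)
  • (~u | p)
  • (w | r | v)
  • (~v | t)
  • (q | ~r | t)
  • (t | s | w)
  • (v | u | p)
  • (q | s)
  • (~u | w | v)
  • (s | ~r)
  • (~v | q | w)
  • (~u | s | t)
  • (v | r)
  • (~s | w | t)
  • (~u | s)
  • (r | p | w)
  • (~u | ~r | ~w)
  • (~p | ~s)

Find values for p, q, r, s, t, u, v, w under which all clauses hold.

Pure literal: q appears only positively; assign q = True.
Set p = False and propagate.
  then u is forced to False.
  then v is forced to True.
  then t is forced to True.
Branch on r: take r = False.
  then w is forced to True.
s is now unconstrained; take s = True.
Check each clause:
  1. (~s | t) — t is true.
  2. (~w | ~r | ~t) — ~r is true.
  3. (p | ~u) — ~u is true.
  4. (r | w | v) — w is true.
  5. (~v | t) — t is true.
  6. (q | ~r | t) — q is true.
  7. (w | s | t) — w is true.
  8. (p | u | v) — v is true.
  9. (q | s) — q is true.
  10. (~u | w | v) — w is true.
  11. (~r | s) — s is true.
  12. (q | ~v | w) — w is true.
  13. (s | t | ~u) — ~u is true.
  14. (r | v) — v is true.
  15. (t | w | ~s) — w is true.
  16. (~u | s) — ~u is true.
  17. (r | w | p) — w is true.
  18. (~u | ~w | ~r) — ~u is true.
  19. (~p | ~s) — ~p is true.

p = 0, q = 1, r = 0, s = 1, t = 1, u = 0, v = 1, w = 1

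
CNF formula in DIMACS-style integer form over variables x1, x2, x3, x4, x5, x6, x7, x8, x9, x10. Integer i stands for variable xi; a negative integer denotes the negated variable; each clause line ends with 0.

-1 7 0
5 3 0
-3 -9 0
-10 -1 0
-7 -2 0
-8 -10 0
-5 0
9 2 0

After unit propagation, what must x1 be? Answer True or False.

False

(!x5) is a unit clause: x5 = False.
From (x3 || x5) and x5 = False: x3 = True.
In (!x9 || !x3), !x3 is now false; !x9 must hold, so x9 = False.
(x2 || x9): since x9 = False, the clause reduces to (x2). x2 = True.
In (!x2 || !x7), !x2 is now false; !x7 must hold, so x7 = False.
(!x1 || x7): since x7 = False, the clause reduces to (!x1). x1 = False.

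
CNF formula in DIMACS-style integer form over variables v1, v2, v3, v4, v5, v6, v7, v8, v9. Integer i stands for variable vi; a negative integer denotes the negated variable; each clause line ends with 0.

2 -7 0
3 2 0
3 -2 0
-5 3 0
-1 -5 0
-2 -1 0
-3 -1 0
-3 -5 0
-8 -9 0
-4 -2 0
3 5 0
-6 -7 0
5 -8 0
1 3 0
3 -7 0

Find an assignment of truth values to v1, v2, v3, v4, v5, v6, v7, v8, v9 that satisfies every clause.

v1=False, v2=True, v3=True, v4=False, v5=False, v6=True, v7=False, v8=False, v9=False

Pure literal: v4 appears only negated; assign v4 = False.
Pure literal: v7 appears only negated; assign v7 = False.
Branch on v1: take v1 = False.
  then v3 is forced to True.
  then v5 is forced to False.
  then v8 is forced to False.
v2, v6, v9 are now unconstrained; take v2 = True, v6 = True, v9 = False.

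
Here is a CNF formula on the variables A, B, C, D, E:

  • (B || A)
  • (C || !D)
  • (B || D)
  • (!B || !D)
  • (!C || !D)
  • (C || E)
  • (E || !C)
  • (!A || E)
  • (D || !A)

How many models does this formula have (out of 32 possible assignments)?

2

The models are:
  A=F B=T C=F D=F E=T
  A=F B=T C=T D=F E=T
That's 2 in total.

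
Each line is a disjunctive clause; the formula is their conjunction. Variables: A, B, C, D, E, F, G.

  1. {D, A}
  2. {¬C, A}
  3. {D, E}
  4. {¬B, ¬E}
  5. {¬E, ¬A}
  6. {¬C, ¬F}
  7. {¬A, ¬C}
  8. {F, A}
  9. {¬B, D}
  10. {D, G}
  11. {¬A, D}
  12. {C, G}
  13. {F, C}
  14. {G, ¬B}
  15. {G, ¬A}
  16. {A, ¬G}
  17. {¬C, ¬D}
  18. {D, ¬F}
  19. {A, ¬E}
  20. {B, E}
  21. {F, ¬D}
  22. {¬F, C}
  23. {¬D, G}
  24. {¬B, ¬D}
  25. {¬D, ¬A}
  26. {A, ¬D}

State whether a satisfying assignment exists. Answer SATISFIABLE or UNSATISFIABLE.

UNSATISFIABLE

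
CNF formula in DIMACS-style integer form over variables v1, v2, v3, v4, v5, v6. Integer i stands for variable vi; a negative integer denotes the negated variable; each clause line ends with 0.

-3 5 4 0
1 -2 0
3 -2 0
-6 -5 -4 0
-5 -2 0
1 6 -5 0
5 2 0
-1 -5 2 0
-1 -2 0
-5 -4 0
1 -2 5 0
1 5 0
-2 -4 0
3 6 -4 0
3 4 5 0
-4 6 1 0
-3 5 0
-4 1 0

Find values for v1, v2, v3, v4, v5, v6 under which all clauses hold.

v1=False, v2=False, v3=True, v4=False, v5=True, v6=True

Set v1 = False and propagate.
  then v2 is forced to False.
  then v5 is forced to True.
  then v6 is forced to True.
  then v4 is forced to False.
v3 is now unconstrained; take v3 = True.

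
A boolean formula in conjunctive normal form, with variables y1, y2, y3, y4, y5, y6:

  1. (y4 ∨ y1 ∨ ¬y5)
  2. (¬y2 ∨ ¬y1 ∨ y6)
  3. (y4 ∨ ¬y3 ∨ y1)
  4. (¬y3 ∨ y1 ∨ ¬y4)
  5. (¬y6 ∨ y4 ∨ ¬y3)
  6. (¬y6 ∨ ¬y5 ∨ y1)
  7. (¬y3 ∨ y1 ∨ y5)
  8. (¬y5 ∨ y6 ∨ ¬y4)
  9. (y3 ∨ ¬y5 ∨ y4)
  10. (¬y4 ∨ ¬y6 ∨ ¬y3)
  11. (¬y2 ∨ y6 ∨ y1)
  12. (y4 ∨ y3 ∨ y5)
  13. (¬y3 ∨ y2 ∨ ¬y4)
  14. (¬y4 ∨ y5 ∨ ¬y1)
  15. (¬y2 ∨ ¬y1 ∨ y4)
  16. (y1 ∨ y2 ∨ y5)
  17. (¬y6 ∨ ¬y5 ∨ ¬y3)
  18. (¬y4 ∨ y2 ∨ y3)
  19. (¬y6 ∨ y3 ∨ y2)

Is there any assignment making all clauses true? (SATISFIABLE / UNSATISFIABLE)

SATISFIABLE

Try y1 = True.
Try y2 = False.
Try y3 = True.
  then y4 is forced to False.
  then y6 is forced to False.
y5 is now unconstrained; take y5 = True.
Every clause has at least one true literal under this assignment.
So y1 = T, y2 = F, y3 = T, y4 = F, y5 = T, y6 = F is a satisfying assignment.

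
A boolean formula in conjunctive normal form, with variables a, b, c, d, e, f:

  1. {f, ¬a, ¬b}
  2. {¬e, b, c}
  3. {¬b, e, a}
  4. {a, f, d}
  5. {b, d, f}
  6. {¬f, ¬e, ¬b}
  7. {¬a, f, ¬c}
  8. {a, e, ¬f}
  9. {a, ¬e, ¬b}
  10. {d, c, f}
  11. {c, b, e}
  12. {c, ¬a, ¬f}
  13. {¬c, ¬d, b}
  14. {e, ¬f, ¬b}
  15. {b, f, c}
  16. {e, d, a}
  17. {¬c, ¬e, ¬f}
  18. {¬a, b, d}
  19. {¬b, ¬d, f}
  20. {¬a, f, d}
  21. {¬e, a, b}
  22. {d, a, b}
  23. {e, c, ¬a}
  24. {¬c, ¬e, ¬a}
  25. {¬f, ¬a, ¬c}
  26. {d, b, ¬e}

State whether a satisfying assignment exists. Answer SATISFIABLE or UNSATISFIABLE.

a = True:
  f = True:
    propagation gives c=True; an empty clause results — contradiction.
  f = False:
    propagation gives b=False, d=True, c=False; an empty clause results — contradiction.
a = False:
  b = True:
    propagation gives e=True; an empty clause results — contradiction.
  b = False:
    propagation gives e=False, f=False, d=True, c=True; an empty clause results — contradiction.
Every branch closes, so no satisfying assignment exists.

UNSATISFIABLE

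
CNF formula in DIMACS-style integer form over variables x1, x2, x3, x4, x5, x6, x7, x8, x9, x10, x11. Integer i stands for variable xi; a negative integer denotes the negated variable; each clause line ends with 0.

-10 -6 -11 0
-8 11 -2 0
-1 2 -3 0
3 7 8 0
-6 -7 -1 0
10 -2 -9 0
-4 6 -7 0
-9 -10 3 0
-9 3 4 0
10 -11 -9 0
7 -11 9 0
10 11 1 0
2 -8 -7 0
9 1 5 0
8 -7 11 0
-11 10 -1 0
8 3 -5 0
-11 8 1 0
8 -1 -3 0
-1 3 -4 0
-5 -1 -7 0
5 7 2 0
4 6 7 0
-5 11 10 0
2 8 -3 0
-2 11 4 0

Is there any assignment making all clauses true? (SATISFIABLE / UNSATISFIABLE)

SATISFIABLE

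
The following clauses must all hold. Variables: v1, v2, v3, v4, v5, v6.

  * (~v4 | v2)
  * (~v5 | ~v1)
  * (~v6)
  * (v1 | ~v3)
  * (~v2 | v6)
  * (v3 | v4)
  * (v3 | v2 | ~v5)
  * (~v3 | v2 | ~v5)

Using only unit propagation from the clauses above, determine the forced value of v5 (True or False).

False

(~v6) is a unit clause: v6 = False.
In (~v2 | v6), v6 is now false; ~v2 must hold, so v2 = False.
In (v2 | ~v4), v2 is now false; ~v4 must hold, so v4 = False.
(v4 | v3): since v4 = False, the clause reduces to (v3). v3 = True.
From (v1 | ~v3) and v3 = True: v1 = True.
In (~v5 | ~v1), ~v1 is now false; ~v5 must hold, so v5 = False.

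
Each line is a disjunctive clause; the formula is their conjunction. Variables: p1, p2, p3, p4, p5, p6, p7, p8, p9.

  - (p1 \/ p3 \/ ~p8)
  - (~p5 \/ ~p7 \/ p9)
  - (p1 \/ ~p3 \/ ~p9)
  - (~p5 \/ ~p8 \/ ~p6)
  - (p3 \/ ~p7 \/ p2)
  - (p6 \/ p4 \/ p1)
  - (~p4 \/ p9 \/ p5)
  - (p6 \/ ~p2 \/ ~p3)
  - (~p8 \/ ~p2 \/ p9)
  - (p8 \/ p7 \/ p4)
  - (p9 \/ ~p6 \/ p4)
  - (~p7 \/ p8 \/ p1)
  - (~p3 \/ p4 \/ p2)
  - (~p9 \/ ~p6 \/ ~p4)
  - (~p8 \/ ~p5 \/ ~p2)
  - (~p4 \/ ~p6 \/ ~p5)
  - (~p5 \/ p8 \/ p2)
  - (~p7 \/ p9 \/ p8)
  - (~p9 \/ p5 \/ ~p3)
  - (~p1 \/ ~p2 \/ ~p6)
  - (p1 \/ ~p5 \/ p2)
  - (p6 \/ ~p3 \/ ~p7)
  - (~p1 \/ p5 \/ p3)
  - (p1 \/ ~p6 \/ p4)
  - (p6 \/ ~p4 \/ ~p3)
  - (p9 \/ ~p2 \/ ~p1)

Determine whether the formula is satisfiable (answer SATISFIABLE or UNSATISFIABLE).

SATISFIABLE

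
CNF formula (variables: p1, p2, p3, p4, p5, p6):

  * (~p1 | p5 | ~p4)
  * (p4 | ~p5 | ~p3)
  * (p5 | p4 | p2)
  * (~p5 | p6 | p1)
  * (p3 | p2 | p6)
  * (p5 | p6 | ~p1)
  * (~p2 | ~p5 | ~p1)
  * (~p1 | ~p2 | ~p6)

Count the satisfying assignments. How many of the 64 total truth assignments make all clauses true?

21

Case analysis on p5 and p1:
  p5=T, p1=T: remaining (p2,p3,p4,p6) ∈ {(F,F,F,T); (F,F,T,T); (F,T,T,F); (F,T,T,T)} — 4.
  p5=T, p1=F: p2 free; 3 ways for (p3,p4,p6) × 2^1 = 6.
  p5=F, p1=T: a clause becomes empty — 0.
  p5=F, p1=F: 11 of the 16 assignments to (p2,p3,p4,p6) work.
Total: 4 + 6 + 0 + 11 = 21.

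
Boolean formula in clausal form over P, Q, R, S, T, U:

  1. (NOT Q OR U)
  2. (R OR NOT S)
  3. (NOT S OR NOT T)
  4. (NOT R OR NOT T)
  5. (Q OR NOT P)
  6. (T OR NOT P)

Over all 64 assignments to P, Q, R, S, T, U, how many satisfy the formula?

Split on T, then P.
  T=T, P=T: remaining (Q,R,S,U) ∈ {(T,F,F,T)} — 1.
  T=T, P=F: remaining (Q,R,S,U) ∈ {(F,F,F,F); (F,F,F,T); (T,F,F,T)} — 3.
  T=F, P=T: a clause becomes empty — 0.
  T=F, P=F: 9 of the 16 assignments to (Q,R,S,U) work.
Total: 1 + 3 + 0 + 9 = 13.

13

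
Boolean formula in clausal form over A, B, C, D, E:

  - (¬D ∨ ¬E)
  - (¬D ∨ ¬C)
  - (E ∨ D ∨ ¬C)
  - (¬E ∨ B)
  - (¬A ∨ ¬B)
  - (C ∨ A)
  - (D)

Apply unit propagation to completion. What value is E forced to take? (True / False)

False

(D) stands alone — D = True.
(¬D ∨ ¬E) with D = True leaves only ¬E, so E = False.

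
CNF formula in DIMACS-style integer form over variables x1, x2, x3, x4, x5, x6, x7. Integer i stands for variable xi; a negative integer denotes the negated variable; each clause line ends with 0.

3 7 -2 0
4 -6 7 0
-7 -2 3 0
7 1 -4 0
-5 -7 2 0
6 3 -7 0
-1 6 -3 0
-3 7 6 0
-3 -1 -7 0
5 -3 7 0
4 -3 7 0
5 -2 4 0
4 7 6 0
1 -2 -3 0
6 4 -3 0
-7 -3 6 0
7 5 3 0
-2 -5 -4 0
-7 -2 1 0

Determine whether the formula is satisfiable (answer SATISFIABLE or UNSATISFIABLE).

SATISFIABLE

Set x1 = False and propagate.
Set x2 = False and propagate.
Try x3 = False.
The remaining clauses are satisfied by x4 = False, x5 = False, x6 = True, x7 = True.
Every clause has at least one true literal under this assignment.
So x1=False, x2=False, x3=False, x4=False, x5=False, x6=True, x7=True is a satisfying assignment.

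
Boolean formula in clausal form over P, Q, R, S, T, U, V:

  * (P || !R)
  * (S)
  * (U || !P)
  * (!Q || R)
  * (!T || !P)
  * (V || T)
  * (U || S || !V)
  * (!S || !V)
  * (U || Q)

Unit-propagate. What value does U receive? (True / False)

Unit clause (S) sets S = True.
(!S || !V): since S = True, the clause reduces to (!V). V = False.
(T || V) with V = False leaves only T, so T = True.
(!P || !T): since T = True, the clause reduces to (!P). P = False.
(P || !R) with P = False leaves only !R, so R = False.
(R || !Q): since R = False, the clause reduces to (!Q). Q = False.
From (U || Q) and Q = False: U = True.

True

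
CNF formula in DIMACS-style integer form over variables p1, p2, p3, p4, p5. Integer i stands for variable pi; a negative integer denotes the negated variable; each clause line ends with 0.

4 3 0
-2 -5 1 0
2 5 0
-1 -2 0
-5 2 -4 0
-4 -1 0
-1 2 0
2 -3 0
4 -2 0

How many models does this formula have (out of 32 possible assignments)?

Satisfying assignments:
  p1=0 p2=1 p3=0 p4=1 p5=0
  p1=0 p2=1 p3=1 p4=1 p5=0
That's 2 in total.

2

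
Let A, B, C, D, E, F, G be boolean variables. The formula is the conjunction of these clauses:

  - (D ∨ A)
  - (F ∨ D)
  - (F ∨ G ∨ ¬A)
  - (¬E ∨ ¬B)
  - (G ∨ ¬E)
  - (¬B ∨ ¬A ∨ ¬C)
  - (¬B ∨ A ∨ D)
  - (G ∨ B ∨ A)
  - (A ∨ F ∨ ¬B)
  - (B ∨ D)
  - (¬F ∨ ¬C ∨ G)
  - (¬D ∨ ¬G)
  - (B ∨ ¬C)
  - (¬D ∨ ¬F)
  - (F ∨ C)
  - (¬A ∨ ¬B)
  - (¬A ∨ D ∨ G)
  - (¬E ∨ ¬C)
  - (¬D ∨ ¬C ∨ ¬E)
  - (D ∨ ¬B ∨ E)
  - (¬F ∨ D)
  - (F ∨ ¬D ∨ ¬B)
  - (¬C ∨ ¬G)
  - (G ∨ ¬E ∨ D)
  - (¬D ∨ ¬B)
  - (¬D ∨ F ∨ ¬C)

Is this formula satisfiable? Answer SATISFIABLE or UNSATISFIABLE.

D = True:
  propagation gives G=False, E=False, F=False, A=False; an empty clause results — contradiction.
D = False:
  propagation gives A=True, F=True; an empty clause results — contradiction.
Every branch closes, so no satisfying assignment exists.

UNSATISFIABLE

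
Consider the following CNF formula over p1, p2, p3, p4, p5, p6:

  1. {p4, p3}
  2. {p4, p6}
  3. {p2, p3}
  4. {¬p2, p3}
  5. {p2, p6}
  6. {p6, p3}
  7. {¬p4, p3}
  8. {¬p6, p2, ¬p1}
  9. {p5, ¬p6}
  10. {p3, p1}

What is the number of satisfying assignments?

10

Split on p3, then p6.
  p3=T, p6=T: p4 free; 3 ways for (p1,p2,p5) × 2^1 = 6.
  p3=T, p6=F: remaining (p1,p2,p4,p5) ∈ {(F,T,T,F); (F,T,T,T); (T,T,T,F); (T,T,T,T)} — 4.
  p3=F, p6=T: a clause becomes empty — 0.
  p3=F, p6=F: a clause becomes empty — 0.
Total: 6 + 4 + 0 + 0 = 10.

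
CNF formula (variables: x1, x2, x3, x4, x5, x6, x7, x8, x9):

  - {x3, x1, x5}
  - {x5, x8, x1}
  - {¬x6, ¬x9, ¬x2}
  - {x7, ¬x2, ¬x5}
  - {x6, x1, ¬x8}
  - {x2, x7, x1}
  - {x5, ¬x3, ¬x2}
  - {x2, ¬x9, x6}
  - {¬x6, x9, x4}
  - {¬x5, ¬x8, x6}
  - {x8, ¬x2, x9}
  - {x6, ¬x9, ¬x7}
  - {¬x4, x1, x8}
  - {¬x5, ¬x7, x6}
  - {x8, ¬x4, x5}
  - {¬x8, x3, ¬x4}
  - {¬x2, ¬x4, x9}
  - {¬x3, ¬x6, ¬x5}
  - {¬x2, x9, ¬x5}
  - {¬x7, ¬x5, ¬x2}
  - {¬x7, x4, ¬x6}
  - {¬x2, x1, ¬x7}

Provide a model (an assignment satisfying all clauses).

x1 occurs only positively in the remaining clauses — set x1 = True.
Set x2 = False and propagate.
The remaining clauses are satisfied by x3 = True, x4 = True, x5 = False, x6 = True, x7 = False, x8 = True, x9 = True.
Every clause has at least one true literal under this assignment.
Check each clause:
  1. {x5, x1, x3} — x1 is true.
  2. {x8, x1, x5} — x8 is true.
  3. {¬x9, ¬x6, ¬x2} — ¬x2 is true.
  4. {¬x5, ¬x2, x7} — ¬x5 is true.
  5. {¬x8, x1, x6} — x1 is true.
  6. {x7, x2, x1} — x1 is true.
  7. {¬x2, x5, ¬x3} — ¬x2 is true.
  8. {x2, x6, ¬x9} — x6 is true.
  9. {x9, ¬x6, x4} — x9 is true.
  10. {¬x5, x6, ¬x8} — ¬x5 is true.
  11. {x8, ¬x2, x9} — x8 is true.
  12. {¬x7, ¬x9, x6} — ¬x7 is true.
  13. {¬x4, x8, x1} — x8 is true.
  14. {¬x5, ¬x7, x6} — ¬x7 is true.
  15. {x8, x5, ¬x4} — x8 is true.
  16. {¬x8, x3, ¬x4} — x3 is true.
  17. {x9, ¬x2, ¬x4} — x9 is true.
  18. {¬x5, ¬x6, ¬x3} — ¬x5 is true.
  19. {¬x5, x9, ¬x2} — x9 is true.
  20. {¬x2, ¬x7, ¬x5} — ¬x7 is true.
  21. {¬x6, x4, ¬x7} — ¬x7 is true.
  22. {¬x2, ¬x7, x1} — x1 is true.

x1=True, x2=False, x3=True, x4=True, x5=False, x6=True, x7=False, x8=True, x9=True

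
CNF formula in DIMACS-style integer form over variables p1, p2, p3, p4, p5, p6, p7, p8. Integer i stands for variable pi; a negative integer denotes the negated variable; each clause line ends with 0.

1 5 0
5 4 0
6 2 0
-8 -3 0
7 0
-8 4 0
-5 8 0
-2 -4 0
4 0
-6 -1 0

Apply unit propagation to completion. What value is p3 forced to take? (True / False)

False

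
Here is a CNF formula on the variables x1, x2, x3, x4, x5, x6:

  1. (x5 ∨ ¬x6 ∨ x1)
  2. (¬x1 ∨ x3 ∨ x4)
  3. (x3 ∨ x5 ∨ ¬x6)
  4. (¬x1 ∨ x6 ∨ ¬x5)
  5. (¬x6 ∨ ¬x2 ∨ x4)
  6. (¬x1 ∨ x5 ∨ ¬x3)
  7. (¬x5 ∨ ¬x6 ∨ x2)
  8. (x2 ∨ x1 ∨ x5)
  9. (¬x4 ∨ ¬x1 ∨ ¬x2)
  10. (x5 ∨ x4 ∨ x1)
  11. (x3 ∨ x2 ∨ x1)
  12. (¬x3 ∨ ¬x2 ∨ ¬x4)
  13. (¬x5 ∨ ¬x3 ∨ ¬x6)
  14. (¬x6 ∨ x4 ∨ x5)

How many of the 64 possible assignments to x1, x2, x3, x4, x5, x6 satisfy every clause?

8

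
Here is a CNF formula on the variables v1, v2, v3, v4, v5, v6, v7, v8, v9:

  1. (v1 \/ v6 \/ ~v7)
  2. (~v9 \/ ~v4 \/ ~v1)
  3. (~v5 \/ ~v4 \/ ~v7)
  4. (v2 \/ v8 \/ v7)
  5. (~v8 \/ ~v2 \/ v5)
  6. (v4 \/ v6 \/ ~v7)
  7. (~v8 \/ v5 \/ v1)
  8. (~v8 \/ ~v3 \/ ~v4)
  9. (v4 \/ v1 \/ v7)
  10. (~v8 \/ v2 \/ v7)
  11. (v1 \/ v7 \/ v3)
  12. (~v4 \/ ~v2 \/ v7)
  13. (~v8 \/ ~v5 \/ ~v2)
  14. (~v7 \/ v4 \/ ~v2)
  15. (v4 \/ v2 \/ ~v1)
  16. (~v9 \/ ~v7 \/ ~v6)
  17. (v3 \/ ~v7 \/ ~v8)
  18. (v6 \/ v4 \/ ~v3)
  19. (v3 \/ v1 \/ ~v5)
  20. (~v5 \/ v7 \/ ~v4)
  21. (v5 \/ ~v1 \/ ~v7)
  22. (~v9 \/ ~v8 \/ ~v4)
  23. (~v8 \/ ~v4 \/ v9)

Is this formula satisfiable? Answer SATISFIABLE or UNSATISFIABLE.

Try v1 = True.
For the remaining variables, v2 = True, v3 = True, v4 = False, v5 = False, v6 = True, v7 = False, v8 = False, v9 = True works.
So v1=T, v2=T, v3=T, v4=F, v5=F, v6=T, v7=F, v8=F, v9=T is a satisfying assignment.

SATISFIABLE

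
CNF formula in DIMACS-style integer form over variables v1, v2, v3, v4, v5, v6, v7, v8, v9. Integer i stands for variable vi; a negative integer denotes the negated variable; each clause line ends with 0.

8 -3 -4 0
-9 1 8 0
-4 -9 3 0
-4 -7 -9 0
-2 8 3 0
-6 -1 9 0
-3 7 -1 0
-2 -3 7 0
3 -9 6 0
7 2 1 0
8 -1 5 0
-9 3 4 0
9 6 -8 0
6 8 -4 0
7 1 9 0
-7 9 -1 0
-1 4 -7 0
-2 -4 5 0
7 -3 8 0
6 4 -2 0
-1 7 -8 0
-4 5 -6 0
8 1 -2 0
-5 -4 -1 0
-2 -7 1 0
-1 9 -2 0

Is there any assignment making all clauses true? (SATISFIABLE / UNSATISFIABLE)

Branch on v1: take v1 = False.
Set v2 = False and propagate.
  then v7 is forced to True.
For the remaining variables, v3 = False, v4 = False, v5 = True, v6 = False, v8 = False, v9 = False works.
So v1=False, v2=False, v3=False, v4=False, v5=True, v6=False, v7=True, v8=False, v9=False is a satisfying assignment.

SATISFIABLE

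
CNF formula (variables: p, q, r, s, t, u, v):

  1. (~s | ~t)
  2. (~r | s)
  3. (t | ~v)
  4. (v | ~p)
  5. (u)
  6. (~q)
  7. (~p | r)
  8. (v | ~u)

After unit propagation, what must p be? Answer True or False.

False

Unit clause (u) sets u = True.
Unit clause (~q) sets q = False.
In (v | ~u), ~u is now false; v must hold, so v = True.
(~v | t): since v = True, the clause reduces to (t). t = True.
(~s | ~t): since t = True, the clause reduces to (~s). s = False.
(s | ~r): since s = False, the clause reduces to (~r). r = False.
(r | ~p): since r = False, the clause reduces to (~p). p = False.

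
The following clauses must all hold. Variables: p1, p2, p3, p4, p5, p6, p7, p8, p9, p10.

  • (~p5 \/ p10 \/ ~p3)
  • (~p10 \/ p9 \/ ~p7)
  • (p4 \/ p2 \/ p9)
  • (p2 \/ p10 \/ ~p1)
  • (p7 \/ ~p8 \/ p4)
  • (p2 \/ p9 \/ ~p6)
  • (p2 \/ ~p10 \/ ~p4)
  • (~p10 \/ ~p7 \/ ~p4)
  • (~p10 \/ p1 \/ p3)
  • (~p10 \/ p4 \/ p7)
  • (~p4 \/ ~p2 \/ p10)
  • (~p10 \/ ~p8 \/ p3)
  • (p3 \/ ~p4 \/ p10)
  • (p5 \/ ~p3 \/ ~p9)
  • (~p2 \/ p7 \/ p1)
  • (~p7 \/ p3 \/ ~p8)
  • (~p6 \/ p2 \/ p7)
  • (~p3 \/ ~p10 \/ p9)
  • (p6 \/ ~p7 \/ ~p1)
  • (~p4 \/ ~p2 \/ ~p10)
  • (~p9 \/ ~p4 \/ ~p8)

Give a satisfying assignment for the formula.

p1 = F, p2 = T, p3 = T, p4 = F, p5 = T, p6 = F, p7 = T, p8 = F, p9 = T, p10 = T

Pure literal: p8 appears only negated; assign p8 = False.
Branch on p1: take p1 = False.
Try p2 = True.
  then p7 is forced to True.
The remaining clauses are satisfied by p3 = True, p4 = False, p5 = True, p6 = False, p9 = True, p10 = True.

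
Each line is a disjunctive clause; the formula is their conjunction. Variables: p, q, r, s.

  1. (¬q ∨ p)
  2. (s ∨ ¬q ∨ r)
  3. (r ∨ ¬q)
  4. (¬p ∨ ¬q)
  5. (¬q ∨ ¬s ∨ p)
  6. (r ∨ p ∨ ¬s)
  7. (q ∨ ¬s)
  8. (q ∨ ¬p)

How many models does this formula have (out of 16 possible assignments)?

Satisfying assignments:
  p=F q=F r=F s=F
  p=F q=F r=T s=F
Count: 2.

2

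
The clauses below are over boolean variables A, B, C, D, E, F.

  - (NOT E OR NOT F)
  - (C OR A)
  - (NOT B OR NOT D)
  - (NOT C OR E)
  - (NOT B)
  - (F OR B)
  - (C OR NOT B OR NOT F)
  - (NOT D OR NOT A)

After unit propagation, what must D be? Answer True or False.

False

(NOT B) is a unit clause: B = False.
In (F OR B), B is now false; F must hold, so F = True.
From (NOT E OR NOT F) and F = True: E = False.
From (E OR NOT C) and E = False: C = False.
In (A OR C), C is now false; A must hold, so A = True.
In (NOT A OR NOT D), NOT A is now false; NOT D must hold, so D = False.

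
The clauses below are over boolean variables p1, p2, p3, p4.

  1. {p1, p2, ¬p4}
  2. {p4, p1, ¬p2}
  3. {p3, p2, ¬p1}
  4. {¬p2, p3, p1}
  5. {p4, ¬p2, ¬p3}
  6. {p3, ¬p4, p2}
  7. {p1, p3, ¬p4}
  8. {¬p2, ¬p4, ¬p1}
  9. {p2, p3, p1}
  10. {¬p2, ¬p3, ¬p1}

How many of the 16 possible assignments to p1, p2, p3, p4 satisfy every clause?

The models are:
  p1=0 p2=0 p3=1 p4=0
  p1=0 p2=1 p3=1 p4=1
  p1=1 p2=0 p3=1 p4=0
  p1=1 p2=0 p3=1 p4=1
  p1=1 p2=1 p3=0 p4=0
Count: 5.

5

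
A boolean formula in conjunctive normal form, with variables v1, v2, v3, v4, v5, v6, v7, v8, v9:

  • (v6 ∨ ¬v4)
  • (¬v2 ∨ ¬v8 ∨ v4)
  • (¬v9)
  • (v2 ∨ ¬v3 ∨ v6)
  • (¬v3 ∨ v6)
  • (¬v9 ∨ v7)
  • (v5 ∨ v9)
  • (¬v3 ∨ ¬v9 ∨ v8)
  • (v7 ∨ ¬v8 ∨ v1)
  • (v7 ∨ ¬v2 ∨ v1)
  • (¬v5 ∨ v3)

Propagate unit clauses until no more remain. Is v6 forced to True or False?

True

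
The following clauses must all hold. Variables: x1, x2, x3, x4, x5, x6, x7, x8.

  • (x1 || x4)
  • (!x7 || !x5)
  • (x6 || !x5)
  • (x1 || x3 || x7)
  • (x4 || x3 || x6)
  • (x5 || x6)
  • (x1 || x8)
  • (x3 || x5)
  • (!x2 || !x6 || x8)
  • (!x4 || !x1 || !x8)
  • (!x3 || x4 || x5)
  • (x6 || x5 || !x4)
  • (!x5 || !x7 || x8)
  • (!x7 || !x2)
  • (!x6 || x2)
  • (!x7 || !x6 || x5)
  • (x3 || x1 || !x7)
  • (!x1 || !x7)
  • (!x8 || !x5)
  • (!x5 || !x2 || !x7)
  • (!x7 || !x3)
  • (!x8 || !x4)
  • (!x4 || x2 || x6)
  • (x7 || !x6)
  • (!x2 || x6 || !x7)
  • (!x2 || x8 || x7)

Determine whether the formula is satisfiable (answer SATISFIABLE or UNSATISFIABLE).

UNSATISFIABLE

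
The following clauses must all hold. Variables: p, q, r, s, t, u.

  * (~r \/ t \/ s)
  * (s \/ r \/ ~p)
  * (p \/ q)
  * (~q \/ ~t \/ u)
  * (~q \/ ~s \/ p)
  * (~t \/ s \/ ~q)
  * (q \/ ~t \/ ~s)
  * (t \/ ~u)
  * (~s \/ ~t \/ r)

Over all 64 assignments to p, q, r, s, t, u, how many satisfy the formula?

Split on s, then t.
  s=T, t=T: remaining (p,q,r,u) ∈ {(T,T,T,T)} — 1.
  s=T, t=F: remaining (p,q,r,u) ∈ {(T,F,F,F); (T,F,T,F); (T,T,F,F); (T,T,T,F)} — 4.
  s=F, t=T: remaining (p,q,r,u) ∈ {(T,F,T,F); (T,F,T,T)} — 2.
  s=F, t=F: remaining (p,q,r,u) ∈ {(F,T,F,F)} — 1.
Total: 1 + 4 + 2 + 1 = 8.

8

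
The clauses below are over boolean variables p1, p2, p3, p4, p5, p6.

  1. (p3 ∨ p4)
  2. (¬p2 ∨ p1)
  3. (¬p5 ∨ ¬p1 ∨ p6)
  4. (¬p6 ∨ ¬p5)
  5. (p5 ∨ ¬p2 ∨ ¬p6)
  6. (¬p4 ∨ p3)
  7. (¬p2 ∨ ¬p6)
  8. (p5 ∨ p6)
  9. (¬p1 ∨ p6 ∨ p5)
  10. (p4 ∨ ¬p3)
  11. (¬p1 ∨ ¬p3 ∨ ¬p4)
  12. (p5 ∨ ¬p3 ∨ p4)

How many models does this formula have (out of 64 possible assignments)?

2

The models are:
  p1=0 p2=0 p3=1 p4=1 p5=0 p6=1
  p1=0 p2=0 p3=1 p4=1 p5=1 p6=0
Count: 2.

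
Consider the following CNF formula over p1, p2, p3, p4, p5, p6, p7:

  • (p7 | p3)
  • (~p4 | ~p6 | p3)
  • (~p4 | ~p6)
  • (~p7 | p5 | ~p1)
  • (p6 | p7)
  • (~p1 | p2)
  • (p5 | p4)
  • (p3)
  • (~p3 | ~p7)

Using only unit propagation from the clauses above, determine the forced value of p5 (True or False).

(p3) is a unit clause: p3 = True.
(~p7 | ~p3) with p3 = True leaves only ~p7, so p7 = False.
(p6 | p7) with p7 = False leaves only p6, so p6 = True.
(~p6 | ~p4): since p6 = True, the clause reduces to (~p4). p4 = False.
(p4 | p5) with p4 = False leaves only p5, so p5 = True.

True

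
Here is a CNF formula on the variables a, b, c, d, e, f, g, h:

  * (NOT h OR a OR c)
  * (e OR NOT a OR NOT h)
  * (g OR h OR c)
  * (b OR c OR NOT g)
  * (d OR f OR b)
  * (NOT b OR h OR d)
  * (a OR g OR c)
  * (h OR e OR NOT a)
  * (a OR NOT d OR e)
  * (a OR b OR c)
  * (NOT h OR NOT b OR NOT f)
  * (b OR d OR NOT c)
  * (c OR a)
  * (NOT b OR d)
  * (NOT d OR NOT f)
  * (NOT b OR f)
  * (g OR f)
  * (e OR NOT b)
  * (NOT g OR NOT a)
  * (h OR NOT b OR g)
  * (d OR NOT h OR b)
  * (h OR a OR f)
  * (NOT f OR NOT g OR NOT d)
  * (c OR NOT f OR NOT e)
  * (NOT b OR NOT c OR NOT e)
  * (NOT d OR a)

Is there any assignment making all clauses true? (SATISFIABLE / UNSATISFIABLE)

b = True:
  propagation gives d=True, f=False; an empty clause results — contradiction.
b = False:
  a = True:
    propagation gives g=False, f=True, d=False, c=False; an empty clause results — contradiction.
  a = False:
    propagation gives c=True, d=True; an empty clause results — contradiction.
Every branch closes, so no satisfying assignment exists.

UNSATISFIABLE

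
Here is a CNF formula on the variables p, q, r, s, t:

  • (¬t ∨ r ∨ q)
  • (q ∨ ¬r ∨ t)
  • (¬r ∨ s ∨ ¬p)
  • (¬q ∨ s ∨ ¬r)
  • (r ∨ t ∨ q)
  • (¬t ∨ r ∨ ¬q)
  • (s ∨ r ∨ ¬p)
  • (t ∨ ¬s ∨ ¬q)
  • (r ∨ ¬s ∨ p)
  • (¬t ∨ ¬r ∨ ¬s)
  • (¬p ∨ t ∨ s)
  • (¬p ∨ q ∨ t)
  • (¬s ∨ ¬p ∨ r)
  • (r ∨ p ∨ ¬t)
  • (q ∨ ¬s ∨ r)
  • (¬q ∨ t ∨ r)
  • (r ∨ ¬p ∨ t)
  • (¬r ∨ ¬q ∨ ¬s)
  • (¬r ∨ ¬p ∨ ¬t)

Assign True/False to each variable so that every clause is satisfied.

Try p = False.
Set q = False and propagate.
Set r = True and propagate.
  then t is forced to True.
  then s is forced to False.
Every clause has at least one true literal under this assignment.

p=F  q=F  r=T  s=F  t=T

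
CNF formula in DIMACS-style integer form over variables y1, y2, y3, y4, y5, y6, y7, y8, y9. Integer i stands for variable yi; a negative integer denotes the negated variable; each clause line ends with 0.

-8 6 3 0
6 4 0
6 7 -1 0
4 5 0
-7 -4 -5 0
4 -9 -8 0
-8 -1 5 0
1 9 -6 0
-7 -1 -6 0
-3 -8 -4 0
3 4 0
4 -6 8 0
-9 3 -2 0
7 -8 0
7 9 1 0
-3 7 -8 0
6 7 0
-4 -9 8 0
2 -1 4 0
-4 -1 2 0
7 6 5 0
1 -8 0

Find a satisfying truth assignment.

y1=False, y2=True, y3=False, y4=True, y5=False, y6=False, y7=True, y8=False, y9=False

Branch on y1: take y1 = False.
  then y8 is forced to False.
For the remaining variables, y2 = True, y3 = False, y4 = True, y5 = False, y6 = False, y7 = True, y9 = False works.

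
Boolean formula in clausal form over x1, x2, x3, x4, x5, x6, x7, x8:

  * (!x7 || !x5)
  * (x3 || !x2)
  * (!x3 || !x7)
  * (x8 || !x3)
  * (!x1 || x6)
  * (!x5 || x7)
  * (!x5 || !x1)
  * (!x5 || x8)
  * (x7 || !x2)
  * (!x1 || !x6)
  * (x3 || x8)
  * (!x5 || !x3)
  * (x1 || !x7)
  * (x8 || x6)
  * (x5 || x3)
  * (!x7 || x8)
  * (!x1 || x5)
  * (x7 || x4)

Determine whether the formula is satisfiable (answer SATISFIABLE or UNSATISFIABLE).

x2 occurs only negated in the remaining clauses — set x2 = False.
x4 occurs only positively in the remaining clauses — set x4 = True.
Set x1 = False and propagate.
  then x7 is forced to False.
  then x5 is forced to False.
  then x3 is forced to True.
  then x8 is forced to True.
x6 is now unconstrained; take x6 = False.
Every clause has at least one true literal under this assignment.
So x1=False, x2=False, x3=True, x4=True, x5=False, x6=False, x7=False, x8=True is a satisfying assignment.

SATISFIABLE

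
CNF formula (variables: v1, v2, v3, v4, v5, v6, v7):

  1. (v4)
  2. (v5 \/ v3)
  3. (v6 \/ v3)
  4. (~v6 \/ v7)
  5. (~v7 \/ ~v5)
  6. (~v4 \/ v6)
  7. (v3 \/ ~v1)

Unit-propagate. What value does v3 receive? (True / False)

True

(v4) stands alone — v4 = True.
(v6 \/ ~v4) with v4 = True leaves only v6, so v6 = True.
From (~v6 \/ v7) and v6 = True: v7 = True.
From (~v5 \/ ~v7) and v7 = True: v5 = False.
From (v3 \/ v5) and v5 = False: v3 = True.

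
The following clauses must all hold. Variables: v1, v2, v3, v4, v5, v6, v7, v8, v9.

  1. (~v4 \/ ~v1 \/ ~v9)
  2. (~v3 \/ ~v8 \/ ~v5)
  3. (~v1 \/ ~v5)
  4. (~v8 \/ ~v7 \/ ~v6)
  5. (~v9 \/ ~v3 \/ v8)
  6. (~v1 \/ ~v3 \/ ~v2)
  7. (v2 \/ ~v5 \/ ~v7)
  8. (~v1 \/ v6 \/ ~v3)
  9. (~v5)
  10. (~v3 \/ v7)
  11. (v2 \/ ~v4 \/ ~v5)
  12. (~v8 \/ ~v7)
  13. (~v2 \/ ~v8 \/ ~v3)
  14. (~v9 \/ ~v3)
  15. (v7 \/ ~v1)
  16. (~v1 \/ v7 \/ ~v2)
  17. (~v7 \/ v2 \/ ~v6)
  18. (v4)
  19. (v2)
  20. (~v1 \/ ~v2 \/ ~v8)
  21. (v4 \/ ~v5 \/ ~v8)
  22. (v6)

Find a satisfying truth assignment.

v1=F  v2=T  v3=F  v4=T  v5=F  v6=T  v7=F  v8=F  v9=T

Check each clause:
  1. (~v1 \/ ~v4 \/ ~v9) — ~v1 is true.
  2. (~v5 \/ ~v3 \/ ~v8) — ~v8 is true.
  3. (~v1 \/ ~v5) — ~v5 is true.
  4. (~v6 \/ ~v7 \/ ~v8) — ~v8 is true.
  5. (v8 \/ ~v9 \/ ~v3) — ~v3 is true.
  6. (~v1 \/ ~v3 \/ ~v2) — ~v3 is true.
  7. (~v7 \/ ~v5 \/ v2) — ~v7 is true.
  8. (~v3 \/ ~v1 \/ v6) — ~v3 is true.
  9. (~v5) — ~v5 is true.
  10. (~v3 \/ v7) — ~v3 is true.
  11. (~v4 \/ ~v5 \/ v2) — v2 is true.
  12. (~v8 \/ ~v7) — ~v8 is true.
  13. (~v8 \/ ~v3 \/ ~v2) — ~v8 is true.
  14. (~v3 \/ ~v9) — ~v3 is true.
  15. (~v1 \/ v7) — ~v1 is true.
  16. (v7 \/ ~v2 \/ ~v1) — ~v1 is true.
  17. (~v6 \/ ~v7 \/ v2) — ~v7 is true.
  18. (v4) — v4 is true.
  19. (v2) — v2 is true.
  20. (~v1 \/ ~v2 \/ ~v8) — ~v8 is true.
  21. (v4 \/ ~v5 \/ ~v8) — ~v8 is true.
  22. (v6) — v6 is true.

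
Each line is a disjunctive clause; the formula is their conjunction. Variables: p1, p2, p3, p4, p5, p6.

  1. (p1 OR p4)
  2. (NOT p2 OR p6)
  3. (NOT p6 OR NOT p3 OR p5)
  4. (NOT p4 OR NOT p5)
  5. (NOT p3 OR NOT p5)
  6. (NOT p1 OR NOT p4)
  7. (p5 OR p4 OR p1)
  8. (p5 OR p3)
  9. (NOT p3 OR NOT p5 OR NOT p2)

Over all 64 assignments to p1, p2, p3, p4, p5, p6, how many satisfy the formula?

5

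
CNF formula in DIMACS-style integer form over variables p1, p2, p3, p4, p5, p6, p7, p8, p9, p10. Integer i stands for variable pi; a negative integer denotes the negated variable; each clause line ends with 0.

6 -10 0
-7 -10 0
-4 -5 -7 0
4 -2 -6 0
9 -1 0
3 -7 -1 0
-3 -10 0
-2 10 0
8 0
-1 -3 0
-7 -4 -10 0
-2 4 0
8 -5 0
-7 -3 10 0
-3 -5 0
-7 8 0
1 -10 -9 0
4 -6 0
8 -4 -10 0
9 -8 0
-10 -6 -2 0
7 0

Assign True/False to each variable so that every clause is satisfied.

p1=0, p2=0, p3=0, p4=0, p5=0, p6=0, p7=1, p8=1, p9=1, p10=0

The clause (p8) is unit: p8 must be True.
Unit propagation: (p9) forces p9 = True.
Unit propagation: (p7) forces p7 = True.
The clause (!p10) is unit: p10 must be False.
The clause (!p2) is unit: p2 must be False.
Unit propagation: (!p3) forces p3 = False.
Unit propagation: (!p1) forces p1 = False.
Pure literal: p5 appears only negated; assign p5 = False.
Pure literal: p6 appears only negated; assign p6 = False.
p4 is now unconstrained; take p4 = False.
Every clause has at least one true literal under this assignment.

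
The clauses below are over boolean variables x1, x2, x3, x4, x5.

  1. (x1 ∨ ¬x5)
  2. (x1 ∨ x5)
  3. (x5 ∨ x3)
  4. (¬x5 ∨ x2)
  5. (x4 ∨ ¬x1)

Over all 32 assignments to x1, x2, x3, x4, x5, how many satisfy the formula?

4

Satisfying assignments:
  x1=1 x2=0 x3=1 x4=1 x5=0
  x1=1 x2=1 x3=0 x4=1 x5=1
  x1=1 x2=1 x3=1 x4=1 x5=0
  x1=1 x2=1 x3=1 x4=1 x5=1
That's 4 in total.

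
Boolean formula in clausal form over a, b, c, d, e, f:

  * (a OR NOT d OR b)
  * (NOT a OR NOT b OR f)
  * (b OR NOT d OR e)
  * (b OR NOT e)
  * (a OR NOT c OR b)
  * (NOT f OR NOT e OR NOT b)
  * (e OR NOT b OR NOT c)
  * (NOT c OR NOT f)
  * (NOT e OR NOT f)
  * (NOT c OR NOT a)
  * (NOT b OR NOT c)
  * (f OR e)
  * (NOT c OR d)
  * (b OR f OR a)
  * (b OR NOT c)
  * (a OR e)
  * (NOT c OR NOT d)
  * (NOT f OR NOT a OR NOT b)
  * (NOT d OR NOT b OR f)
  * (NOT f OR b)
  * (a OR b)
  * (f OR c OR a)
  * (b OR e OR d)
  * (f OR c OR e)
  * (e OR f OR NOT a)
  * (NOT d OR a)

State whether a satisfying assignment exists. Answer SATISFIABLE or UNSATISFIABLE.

UNSATISFIABLE

b = True:
  f = True:
    propagation gives e=False, a=True; an empty clause results — contradiction.
  f = False:
    propagation gives a=False; an empty clause results — contradiction.
b = False:
  propagation gives e=False, d=False; an empty clause results — contradiction.
Every branch closes, so no satisfying assignment exists.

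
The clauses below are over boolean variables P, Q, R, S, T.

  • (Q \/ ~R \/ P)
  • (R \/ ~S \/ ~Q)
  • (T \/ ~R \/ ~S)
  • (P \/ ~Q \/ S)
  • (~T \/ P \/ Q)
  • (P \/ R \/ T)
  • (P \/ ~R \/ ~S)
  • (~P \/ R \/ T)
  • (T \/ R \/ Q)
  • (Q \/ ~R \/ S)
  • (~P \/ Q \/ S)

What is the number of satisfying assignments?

The models are:
  P=1 Q=0 R=0 S=1 T=1
  P=1 Q=0 R=1 S=1 T=1
  P=1 Q=1 R=0 S=0 T=1
  P=1 Q=1 R=1 S=0 T=0
  P=1 Q=1 R=1 S=0 T=1
  P=1 Q=1 R=1 S=1 T=1
That's 6 in total.

6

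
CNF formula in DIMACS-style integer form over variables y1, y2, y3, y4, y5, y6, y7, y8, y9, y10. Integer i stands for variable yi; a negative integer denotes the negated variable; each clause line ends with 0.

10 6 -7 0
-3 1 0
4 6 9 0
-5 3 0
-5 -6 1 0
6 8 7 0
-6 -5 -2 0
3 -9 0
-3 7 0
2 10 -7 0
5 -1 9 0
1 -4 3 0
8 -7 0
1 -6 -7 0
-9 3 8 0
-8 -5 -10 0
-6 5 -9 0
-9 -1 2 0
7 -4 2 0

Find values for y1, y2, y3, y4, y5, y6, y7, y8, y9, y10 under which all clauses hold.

y1=F, y2=T, y3=F, y4=F, y5=F, y6=T, y7=F, y8=T, y9=F, y10=T

Check each clause:
  1. (NOT y7 OR y6 OR y10) — NOT y7 is true.
  2. (y1 OR NOT y3) — NOT y3 is true.
  3. (y9 OR y4 OR y6) — y6 is true.
  4. (NOT y5 OR y3) — NOT y5 is true.
  5. (NOT y5 OR y1 OR NOT y6) — NOT y5 is true.
  6. (y8 OR y7 OR y6) — y8 is true.
  7. (NOT y2 OR NOT y6 OR NOT y5) — NOT y5 is true.
  8. (NOT y9 OR y3) — NOT y9 is true.
  9. (NOT y3 OR y7) — NOT y3 is true.
  10. (y2 OR NOT y7 OR y10) — NOT y7 is true.
  11. (NOT y1 OR y9 OR y5) — NOT y1 is true.
  12. (y3 OR y1 OR NOT y4) — NOT y4 is true.
  13. (y8 OR NOT y7) — y8 is true.
  14. (NOT y6 OR y1 OR NOT y7) — NOT y7 is true.
  15. (y3 OR y8 OR NOT y9) — y8 is true.
  16. (NOT y10 OR NOT y5 OR NOT y8) — NOT y5 is true.
  17. (y5 OR NOT y6 OR NOT y9) — NOT y9 is true.
  18. (NOT y9 OR NOT y1 OR y2) — y2 is true.
  19. (NOT y4 OR y7 OR y2) — y2 is true.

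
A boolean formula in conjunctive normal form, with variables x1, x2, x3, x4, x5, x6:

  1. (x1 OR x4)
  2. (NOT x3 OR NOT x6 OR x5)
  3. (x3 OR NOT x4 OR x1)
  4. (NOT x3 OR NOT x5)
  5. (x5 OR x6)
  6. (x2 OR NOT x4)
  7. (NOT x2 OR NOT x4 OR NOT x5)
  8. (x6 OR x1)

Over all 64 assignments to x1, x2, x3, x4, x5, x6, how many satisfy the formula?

The models are:
  x1=1 x2=0 x3=0 x4=0 x5=0 x6=1
  x1=1 x2=0 x3=0 x4=0 x5=1 x6=0
  x1=1 x2=0 x3=0 x4=0 x5=1 x6=1
  x1=1 x2=1 x3=0 x4=0 x5=0 x6=1
  x1=1 x2=1 x3=0 x4=0 x5=1 x6=0
  x1=1 x2=1 x3=0 x4=0 x5=1 x6=1
  x1=1 x2=1 x3=0 x4=1 x5=0 x6=1
Count: 7.

7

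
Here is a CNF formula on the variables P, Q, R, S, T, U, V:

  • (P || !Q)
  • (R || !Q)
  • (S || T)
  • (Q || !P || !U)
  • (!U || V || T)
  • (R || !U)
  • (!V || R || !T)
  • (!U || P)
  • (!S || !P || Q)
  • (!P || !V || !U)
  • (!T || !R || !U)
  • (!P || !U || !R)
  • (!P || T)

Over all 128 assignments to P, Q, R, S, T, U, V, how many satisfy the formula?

17

Case analysis on P and U:
  P=1, U=1: a clause becomes empty — 0.
  P=1, U=0: 7 of the 32 assignments to (Q,R,S,T,V) work.
  P=0, U=1: a clause becomes empty — 0.
  P=0, U=0: 10 of the 32 assignments to (Q,R,S,T,V) work.
Total: 0 + 7 + 0 + 10 = 17.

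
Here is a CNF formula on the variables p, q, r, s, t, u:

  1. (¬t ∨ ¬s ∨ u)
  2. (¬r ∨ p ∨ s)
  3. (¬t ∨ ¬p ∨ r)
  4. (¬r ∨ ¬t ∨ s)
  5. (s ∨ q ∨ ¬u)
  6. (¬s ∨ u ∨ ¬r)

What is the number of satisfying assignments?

30

Split on s, then r.
  s=1, r=1: forces u=1; p, q, t free → 2^3 = 8.
  s=1, r=0: q free; 5 ways for (p,t,u) × 2^1 = 10.
  s=0, r=1: remaining (p,q,t,u) ∈ {(1,0,0,0); (1,1,0,0); (1,1,0,1)} — 3.
  s=0, r=0: 9 of the 16 assignments to (p,q,t,u) work.
Total: 8 + 10 + 3 + 9 = 30.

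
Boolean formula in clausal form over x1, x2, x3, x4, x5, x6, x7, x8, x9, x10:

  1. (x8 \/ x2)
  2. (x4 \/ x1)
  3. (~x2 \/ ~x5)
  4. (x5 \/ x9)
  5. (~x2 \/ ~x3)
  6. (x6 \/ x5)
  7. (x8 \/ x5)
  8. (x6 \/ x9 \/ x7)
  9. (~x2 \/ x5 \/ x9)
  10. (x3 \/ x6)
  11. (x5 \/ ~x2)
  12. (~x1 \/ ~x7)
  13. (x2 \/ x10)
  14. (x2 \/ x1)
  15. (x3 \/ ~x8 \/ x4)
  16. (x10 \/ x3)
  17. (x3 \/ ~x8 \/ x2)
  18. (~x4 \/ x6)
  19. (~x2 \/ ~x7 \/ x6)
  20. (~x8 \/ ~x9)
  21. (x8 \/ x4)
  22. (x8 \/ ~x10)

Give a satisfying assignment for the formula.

x1=T, x2=F, x3=T, x4=T, x5=T, x6=T, x7=F, x8=T, x9=F, x10=T

Check each clause:
  1. (x8 \/ x2) — x8 is true.
  2. (x1 \/ x4) — x1 is true.
  3. (~x2 \/ ~x5) — ~x2 is true.
  4. (x9 \/ x5) — x5 is true.
  5. (~x3 \/ ~x2) — ~x2 is true.
  6. (x6 \/ x5) — x5 is true.
  7. (x8 \/ x5) — x8 is true.
  8. (x9 \/ x6 \/ x7) — x6 is true.
  9. (x5 \/ x9 \/ ~x2) — x5 is true.
  10. (x6 \/ x3) — x3 is true.
  11. (x5 \/ ~x2) — x5 is true.
  12. (~x7 \/ ~x1) — ~x7 is true.
  13. (x10 \/ x2) — x10 is true.
  14. (x2 \/ x1) — x1 is true.
  15. (~x8 \/ x4 \/ x3) — x3 is true.
  16. (x3 \/ x10) — x10 is true.
  17. (x3 \/ ~x8 \/ x2) — x3 is true.
  18. (~x4 \/ x6) — x6 is true.
  19. (~x7 \/ ~x2 \/ x6) — ~x7 is true.
  20. (~x9 \/ ~x8) — ~x9 is true.
  21. (x4 \/ x8) — x8 is true.
  22. (~x10 \/ x8) — x8 is true.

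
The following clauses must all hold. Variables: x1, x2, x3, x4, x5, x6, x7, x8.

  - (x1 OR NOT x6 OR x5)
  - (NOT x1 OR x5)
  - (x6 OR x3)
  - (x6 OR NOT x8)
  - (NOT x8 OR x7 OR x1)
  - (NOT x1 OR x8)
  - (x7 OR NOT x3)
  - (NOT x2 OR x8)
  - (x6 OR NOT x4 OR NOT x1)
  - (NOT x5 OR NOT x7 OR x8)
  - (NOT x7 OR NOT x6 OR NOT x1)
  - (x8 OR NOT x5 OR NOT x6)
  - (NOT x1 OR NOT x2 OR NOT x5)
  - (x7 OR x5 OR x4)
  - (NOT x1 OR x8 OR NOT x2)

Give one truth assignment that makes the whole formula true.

x1=False, x2=True, x3=False, x4=True, x5=True, x6=True, x7=True, x8=True

Try x1 = False.
Set x2 = True and propagate.
  then x8 is forced to True.
  then x6 is forced to True.
  then x5 is forced to True.
  then x7 is forced to True.
x3, x4 are now unconstrained; take x3 = False, x4 = True.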